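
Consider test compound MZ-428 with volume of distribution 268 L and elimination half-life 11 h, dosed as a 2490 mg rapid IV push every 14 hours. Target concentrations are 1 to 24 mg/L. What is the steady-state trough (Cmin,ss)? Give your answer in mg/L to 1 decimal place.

k = ln2/t½ = ln2/11 ≈ 0.063013 h⁻¹; fraction remaining f = e^(−kτ) = e^(−0.063013×14) ≈ 0.4139.
At steady state, accumulation factor R = 1/(1 − e^(−kτ)) ≈ 1.7062.
Single-dose peak C₀ = D/Vd = 2490/268 ≈ 9.291 mg/L.
Cmax,ss = C₀/(1 − f) ≈ 9.291/0.5861 ≈ 15.852 mg/L.
One interval later, Cmin,ss = Cmax,ss·e^(−kτ) ≈ 15.852 × 0.4139 ≈ 6.561 mg/L.
Trough 6.6 mg/L vs MEC 1 mg/L: adequate.

6.6 mg/L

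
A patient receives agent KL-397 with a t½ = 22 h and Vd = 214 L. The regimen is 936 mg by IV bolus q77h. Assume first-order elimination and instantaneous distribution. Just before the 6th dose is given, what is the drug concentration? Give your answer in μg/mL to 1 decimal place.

0.4 μg/mL

f = (1/2)^(τ/t½) = (1/2)^(77/22) ≈ 0.0884.
C₀ = D/Vd = 936/214 ≈ 4.374 μg/mL.
Before the 6th dose, 5 doses have been given. Superposition: Cmin = C₀·(f + f² + … + f^5).
≈ 4.374 × (0.0884 + 0.0078 + 0.0007 + 0.0001 + 0.0000) ≈ 4.374 × 0.0970 ≈ 0.424 μg/mL.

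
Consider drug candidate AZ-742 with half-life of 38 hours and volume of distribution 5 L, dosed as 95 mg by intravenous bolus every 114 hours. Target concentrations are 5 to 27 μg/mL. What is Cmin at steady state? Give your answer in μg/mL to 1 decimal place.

2.7 μg/mL

τ = 114 h = 3 half-lives, so f = (1/2)^3 = 0.125.
Accumulation ratio R = 1/(1 − f) = 1/0.875 = 8/7.
Single-dose peak C₀ = D/Vd = 95/5 = 19 μg/mL.
Steady-state peak Cmax,ss = C₀·R = 19 × 8/7 ≈ 21.714 μg/mL.
Steady-state trough Cmin,ss = Cmax,ss·f ≈ 21.714 × 0.125 ≈ 2.714 μg/mL.
Trough 2.7 μg/mL vs MEC 5 μg/mL: subtherapeutic.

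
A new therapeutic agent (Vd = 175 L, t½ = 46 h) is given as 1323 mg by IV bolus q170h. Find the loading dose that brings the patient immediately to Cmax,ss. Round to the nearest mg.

f = (1/2)^(170/46) ≈ 0.077179; accumulation ratio R = 1/(1−f) ≈ 1.08363.
Loading dose to hit Cmax,ss on first dose: D_load = D_maint·R ≈ 1323 × 1.08363 ≈ 1433.64 mg.

1434 mg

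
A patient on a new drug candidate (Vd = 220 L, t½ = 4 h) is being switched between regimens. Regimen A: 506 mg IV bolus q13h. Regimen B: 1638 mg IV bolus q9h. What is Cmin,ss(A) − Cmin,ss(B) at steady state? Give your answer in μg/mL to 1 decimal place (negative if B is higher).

-1.7 μg/mL

Regimen A: f = (1/2)^(13/4) ≈ 0.1051; Cmin,ss = (506/220)·f/(1−f) ≈ 0.270 μg/mL.
Regimen B: f = (1/2)^(9/4) ≈ 0.2102; Cmin,ss = (1638/220)·f/(1−f) ≈ 1.982 μg/mL.
Difference ≈ 0.270 − 1.982 ≈ -1.712 μg/mL.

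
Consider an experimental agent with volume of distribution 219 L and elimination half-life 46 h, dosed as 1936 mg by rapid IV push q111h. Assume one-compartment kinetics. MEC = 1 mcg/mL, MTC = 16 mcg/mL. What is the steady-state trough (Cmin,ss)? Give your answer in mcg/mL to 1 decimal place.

2.0 mcg/mL

Over one 111-h interval, 111/46 ≈ 2.413 half-lives elapse, leaving f ≈ 0.1878 of each dose.
At steady state, accumulation factor R = 1/(1 − e^(−kτ)) ≈ 1.2312.
Each bolus raises the concentration by D/Vd = 1936/219 ≈ 8.840 mcg/mL.
Steady-state peak Cmax,ss = C₀·R ≈ 8.840 × 1.2312 ≈ 10.884 mcg/mL.
Steady-state trough Cmin,ss = Cmax,ss·f ≈ 10.884 × 0.1878 ≈ 2.044 mcg/mL.
Trough 2.0 mcg/mL vs MEC 1 mcg/mL: adequate.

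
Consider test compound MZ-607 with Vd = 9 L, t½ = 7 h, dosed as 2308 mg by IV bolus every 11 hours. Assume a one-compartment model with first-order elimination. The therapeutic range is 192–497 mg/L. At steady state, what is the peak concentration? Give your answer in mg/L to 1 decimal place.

τ/t½ = 11/7 ≈ 1.5714, so fraction remaining f = (1/2)^(11/7) ≈ 0.3365.
Accumulation ratio R = 1/(1 − f) ≈ 1/0.6635 ≈ 1.5072.
Each bolus raises the concentration by D/Vd = 2308/9 ≈ 256.444 mg/L.
Steady-state peak Cmax,ss = C₀·R ≈ 256.444 × 1.5072 ≈ 386.512 mg/L.
Peak 386.5 mg/L vs MTC 497 mg/L: below toxic threshold.

386.5 mg/L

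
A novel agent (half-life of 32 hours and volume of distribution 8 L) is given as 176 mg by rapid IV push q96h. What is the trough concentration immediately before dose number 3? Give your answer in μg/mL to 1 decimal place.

f = (1/2)^(τ/t½) = (1/2)^(96/32) ≈ 0.1250.
C₀ = D/Vd = 176/8 ≈ 22.000 μg/mL.
Before the 3rd dose, 2 doses have been given. Superposition: Cmin = C₀·(f + f²).
≈ 22.000 × (0.1250 + 0.0156) ≈ 22.000 × 0.1406 ≈ 3.093 μg/mL.

3.1 μg/mL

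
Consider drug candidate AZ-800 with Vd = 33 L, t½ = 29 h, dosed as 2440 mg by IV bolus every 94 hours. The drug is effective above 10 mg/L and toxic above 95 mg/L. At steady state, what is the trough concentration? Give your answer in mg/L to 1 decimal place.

Over one 94-h interval, 94/29 ≈ 3.2414 half-lives elapse, leaving f ≈ 0.1057 of each dose.
Accumulation ratio R = 1/(1 − f) ≈ 1/0.8943 ≈ 1.1182.
Single-dose peak C₀ = D/Vd = 2440/33 ≈ 73.939 mg/L.
Cmax,ss = C₀/(1 − f) ≈ 73.939/0.8943 ≈ 82.678 mg/L.
One interval later, Cmin,ss = Cmax,ss·e^(−kτ) ≈ 82.678 × 0.1057 ≈ 8.739 mg/L.
Trough 8.7 mg/L vs MEC 10 mg/L: subtherapeutic.

8.7 mg/L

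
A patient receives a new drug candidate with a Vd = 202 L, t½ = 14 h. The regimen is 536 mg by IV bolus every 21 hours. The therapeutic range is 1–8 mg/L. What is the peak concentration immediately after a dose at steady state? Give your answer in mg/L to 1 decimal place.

Over one 21-h interval, 21/14 ≈ 1.5 half-lives elapse, leaving f ≈ 0.3536 of each dose.
At steady state, accumulation factor R = 1/(1 − e^(−kτ)) ≈ 1.5470.
Each bolus raises the concentration by D/Vd = 536/202 ≈ 2.653 mg/L.
Steady-state peak Cmax,ss = C₀·R ≈ 2.653 × 1.5470 ≈ 4.104 mg/L.
Peak 4.1 mg/L vs MTC 8 mg/L: below toxic threshold.

4.1 mg/L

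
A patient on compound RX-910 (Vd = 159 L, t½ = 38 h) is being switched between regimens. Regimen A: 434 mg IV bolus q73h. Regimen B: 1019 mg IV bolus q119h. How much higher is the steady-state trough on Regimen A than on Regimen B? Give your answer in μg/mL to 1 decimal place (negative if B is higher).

0.2 μg/mL

Regimen A: f = (1/2)^(73/38) ≈ 0.2641; Cmin,ss = (434/159)·f/(1−f) ≈ 0.980 μg/mL.
Regimen B: f = (1/2)^(119/38) ≈ 0.1141; Cmin,ss = (1019/159)·f/(1−f) ≈ 0.825 μg/mL.
Difference ≈ 0.980 − 0.825 ≈ 0.155 μg/mL.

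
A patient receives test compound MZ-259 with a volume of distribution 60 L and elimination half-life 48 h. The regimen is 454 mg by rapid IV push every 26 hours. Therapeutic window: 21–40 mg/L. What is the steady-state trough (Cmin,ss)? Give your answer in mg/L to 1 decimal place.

16.6 mg/L

Over one 26-h interval, 26/48 ≈ 0.54167 half-lives elapse, leaving f ≈ 0.6870 of each dose.
Each bolus raises the concentration by D/Vd = 454/60 ≈ 7.567 mg/L.
Steady-state trough Cmin,ss = C₀·f/(1−f) ≈ 7.567 × 0.6870/0.3130 ≈ 16.609 mg/L.
Trough 16.6 mg/L vs MEC 21 mg/L: subtherapeutic.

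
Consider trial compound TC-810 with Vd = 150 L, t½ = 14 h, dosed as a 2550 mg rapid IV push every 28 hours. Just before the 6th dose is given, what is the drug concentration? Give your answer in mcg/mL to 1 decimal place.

f = (1/2)^(τ/t½) = (1/2)^(28/14) ≈ 0.2500.
C₀ = D/Vd = 2550/150 ≈ 17.000 mcg/mL.
Before the 6th dose, 5 doses have been given. Superposition: Cmin = C₀·(f + f² + … + f^5).
≈ 17.000 × (0.2500 + 0.0625 + 0.0156 + 0.0039 + 0.0010) ≈ 17.000 × 0.3330 ≈ 5.661 mcg/mL.

5.7 mcg/mL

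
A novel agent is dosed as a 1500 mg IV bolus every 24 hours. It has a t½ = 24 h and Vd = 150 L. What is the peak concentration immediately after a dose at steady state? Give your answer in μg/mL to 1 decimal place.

The dosing interval is 1 half-life, so f = 2^(−1) = 0.5.
At steady state, R = 1/(1 − 0.5) = 2/1.
Single-dose peak C₀ = D/Vd = 1500/150 = 10 μg/mL.
Steady-state peak Cmax,ss = C₀·R = 10 × 2/1 ≈ 20.000 μg/mL.

20.0 μg/mL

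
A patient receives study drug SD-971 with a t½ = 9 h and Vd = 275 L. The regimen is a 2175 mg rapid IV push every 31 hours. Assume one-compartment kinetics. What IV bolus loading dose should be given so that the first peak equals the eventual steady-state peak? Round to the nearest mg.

f = (1/2)^(31/9) ≈ 0.091858; accumulation ratio R = 1/(1−f) ≈ 1.10115.
Loading dose to hit Cmax,ss on first dose: D_load = D_maint·R ≈ 2175 × 1.10115 ≈ 2395.00 mg.

2395 mg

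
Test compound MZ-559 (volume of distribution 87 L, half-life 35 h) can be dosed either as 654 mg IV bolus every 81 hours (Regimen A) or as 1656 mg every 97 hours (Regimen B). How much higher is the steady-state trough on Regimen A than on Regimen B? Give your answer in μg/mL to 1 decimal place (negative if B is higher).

Regimen A: f = (1/2)^(81/35) ≈ 0.2011; Cmin,ss = (654/87)·f/(1−f) ≈ 1.892 μg/mL.
Regimen B: f = (1/2)^(97/35) ≈ 0.1465; Cmin,ss = (1656/87)·f/(1−f) ≈ 3.267 μg/mL.
Difference ≈ 1.892 − 3.267 ≈ -1.375 μg/mL.

-1.4 μg/mL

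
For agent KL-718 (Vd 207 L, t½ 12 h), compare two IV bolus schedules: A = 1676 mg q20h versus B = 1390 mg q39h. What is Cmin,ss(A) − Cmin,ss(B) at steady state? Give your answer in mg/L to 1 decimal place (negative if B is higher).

Regimen A: f = (1/2)^(20/12) ≈ 0.3150; Cmin,ss = (1676/207)·f/(1−f) ≈ 3.723 mg/L.
Regimen B: f = (1/2)^(39/12) ≈ 0.1051; Cmin,ss = (1390/207)·f/(1−f) ≈ 0.789 mg/L.
Difference ≈ 3.723 − 0.789 ≈ 2.934 mg/L.

2.9 mg/L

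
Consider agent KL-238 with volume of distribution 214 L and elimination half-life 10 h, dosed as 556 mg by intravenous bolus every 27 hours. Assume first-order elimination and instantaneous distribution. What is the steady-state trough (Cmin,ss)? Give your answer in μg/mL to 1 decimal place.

Over one 27-h interval, 27/10 ≈ 2.7 half-lives elapse, leaving f ≈ 0.1539 of each dose.
Each bolus raises the concentration by D/Vd = 556/214 ≈ 2.598 μg/mL.
Steady-state trough Cmin,ss = C₀·f/(1−f) ≈ 2.598 × 0.1539/0.8461 ≈ 0.473 μg/mL.

0.5 μg/mL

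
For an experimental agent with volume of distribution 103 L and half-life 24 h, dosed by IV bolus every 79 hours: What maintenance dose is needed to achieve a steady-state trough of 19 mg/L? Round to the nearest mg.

17207 mg

τ/t½ = 79/24 ≈ 3.2917, so f = (1/2)^(79/24) ≈ 0.102120.
Cmin,ss = (D/Vd)·f/(1−f), so D = Cmin,ss·Vd·(1−f)/f.
D = 19 × 103 × (1−f)/f ≈ 19 × 103 × 8.79240 ≈ 17206.73 mg.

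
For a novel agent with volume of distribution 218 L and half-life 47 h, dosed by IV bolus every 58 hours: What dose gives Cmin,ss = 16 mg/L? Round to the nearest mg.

τ/t½ = 58/47 ≈ 1.234, so f = (1/2)^(58/47) ≈ 0.425125.
Cmin,ss = (D/Vd)·f/(1−f), so D = Cmin,ss·Vd·(1−f)/f.
D = 16 × 218 × (1−f)/f ≈ 16 × 218 × 1.35225 ≈ 4716.65 mg.

4717 mg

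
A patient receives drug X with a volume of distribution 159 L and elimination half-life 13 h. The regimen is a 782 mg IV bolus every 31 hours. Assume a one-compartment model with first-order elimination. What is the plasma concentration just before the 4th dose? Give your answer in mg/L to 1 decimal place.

f = (1/2)^(τ/t½) = (1/2)^(31/13) ≈ 0.1915.
C₀ = D/Vd = 782/159 ≈ 4.918 mg/L.
Before the 4th dose, 3 doses have been given. Superposition: Cmin = C₀·(f + f² + … + f^3).
≈ 4.918 × (0.1915 + 0.0367 + 0.0070) ≈ 4.918 × 0.2352 ≈ 1.157 mg/L.

1.2 mg/L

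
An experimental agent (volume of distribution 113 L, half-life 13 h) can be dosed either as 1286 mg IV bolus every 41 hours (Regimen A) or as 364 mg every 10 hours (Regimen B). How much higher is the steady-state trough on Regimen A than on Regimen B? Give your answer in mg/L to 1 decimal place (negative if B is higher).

Regimen A: f = (1/2)^(41/13) ≈ 0.1124; Cmin,ss = (1286/113)·f/(1−f) ≈ 1.441 mg/L.
Regimen B: f = (1/2)^(10/13) ≈ 0.5867; Cmin,ss = (364/113)·f/(1−f) ≈ 4.573 mg/L.
Difference ≈ 1.441 − 4.573 ≈ -3.132 mg/L.

-3.1 mg/L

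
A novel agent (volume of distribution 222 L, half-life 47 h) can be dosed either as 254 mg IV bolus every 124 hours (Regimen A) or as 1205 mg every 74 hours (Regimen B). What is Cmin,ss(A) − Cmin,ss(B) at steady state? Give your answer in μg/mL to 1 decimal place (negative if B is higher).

-2.5 μg/mL

Regimen A: f = (1/2)^(124/47) ≈ 0.1606; Cmin,ss = (254/222)·f/(1−f) ≈ 0.219 μg/mL.
Regimen B: f = (1/2)^(74/47) ≈ 0.3358; Cmin,ss = (1205/222)·f/(1−f) ≈ 2.744 μg/mL.
Difference ≈ 0.219 − 2.744 ≈ -2.525 μg/mL.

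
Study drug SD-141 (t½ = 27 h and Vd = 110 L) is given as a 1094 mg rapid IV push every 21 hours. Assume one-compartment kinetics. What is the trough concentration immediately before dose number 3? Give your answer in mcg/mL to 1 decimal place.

9.2 mcg/mL

f = (1/2)^(τ/t½) = (1/2)^(21/27) ≈ 0.5833.
C₀ = D/Vd = 1094/110 ≈ 9.945 mcg/mL.
Before the 3rd dose, 2 doses have been given. Superposition: Cmin = C₀·(f + f²).
≈ 9.945 × (0.5833 + 0.3402) ≈ 9.945 × 0.9235 ≈ 9.184 mcg/mL.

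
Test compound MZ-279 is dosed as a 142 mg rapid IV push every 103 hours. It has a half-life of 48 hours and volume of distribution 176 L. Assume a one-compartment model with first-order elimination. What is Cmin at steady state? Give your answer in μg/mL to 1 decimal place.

k = ln2/t½ = ln2/48 ≈ 0.014441 h⁻¹; fraction remaining f = e^(−kτ) = e^(−0.014441×103) ≈ 0.2260.
Each bolus raises the concentration by D/Vd = 142/176 ≈ 0.807 μg/mL.
Steady-state trough Cmin,ss = C₀·f/(1−f) ≈ 0.807 × 0.2260/0.7740 ≈ 0.236 μg/mL.

0.2 μg/mL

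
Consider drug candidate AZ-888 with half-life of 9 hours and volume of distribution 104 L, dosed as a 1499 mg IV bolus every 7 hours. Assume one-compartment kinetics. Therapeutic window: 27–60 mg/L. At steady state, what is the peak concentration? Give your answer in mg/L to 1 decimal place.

τ/t½ = 7/9 ≈ 0.77778, so fraction remaining f = (1/2)^(7/9) ≈ 0.5833.
Accumulation ratio R = 1/(1 − f) ≈ 1/0.4167 ≈ 2.3998.
Single-dose peak C₀ = D/Vd = 1499/104 ≈ 14.413 mg/L.
Steady-state peak Cmax,ss = C₀·R ≈ 14.413 × 2.3998 ≈ 34.588 mg/L.
Peak 34.6 mg/L vs MTC 60 mg/L: below toxic threshold.

34.6 mg/L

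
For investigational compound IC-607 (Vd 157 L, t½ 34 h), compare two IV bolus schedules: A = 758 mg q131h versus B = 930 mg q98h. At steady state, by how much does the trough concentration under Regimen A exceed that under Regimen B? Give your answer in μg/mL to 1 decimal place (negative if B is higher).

Regimen A: f = (1/2)^(131/34) ≈ 0.0692; Cmin,ss = (758/157)·f/(1−f) ≈ 0.359 μg/mL.
Regimen B: f = (1/2)^(98/34) ≈ 0.1356; Cmin,ss = (930/157)·f/(1−f) ≈ 0.929 μg/mL.
Difference ≈ 0.359 − 0.929 ≈ -0.570 μg/mL.

-0.6 μg/mL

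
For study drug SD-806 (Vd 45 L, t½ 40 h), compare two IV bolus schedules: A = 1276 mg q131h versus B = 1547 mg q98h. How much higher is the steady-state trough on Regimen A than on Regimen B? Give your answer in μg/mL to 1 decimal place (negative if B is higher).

Regimen A: f = (1/2)^(131/40) ≈ 0.1033; Cmin,ss = (1276/45)·f/(1−f) ≈ 3.267 μg/mL.
Regimen B: f = (1/2)^(98/40) ≈ 0.1830; Cmin,ss = (1547/45)·f/(1−f) ≈ 7.700 μg/mL.
Difference ≈ 3.267 − 7.700 ≈ -4.433 μg/mL.

-4.4 μg/mL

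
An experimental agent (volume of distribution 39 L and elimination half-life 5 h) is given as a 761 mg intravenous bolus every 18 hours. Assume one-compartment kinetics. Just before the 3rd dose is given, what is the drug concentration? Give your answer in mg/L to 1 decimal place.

f = (1/2)^(τ/t½) = (1/2)^(18/5) ≈ 0.0825.
C₀ = D/Vd = 761/39 ≈ 19.513 mg/L.
Before the 3rd dose, 2 doses have been given. Superposition: Cmin = C₀·(f + f²).
≈ 19.513 × (0.0825 + 0.0068) ≈ 19.513 × 0.0893 ≈ 1.743 mg/L.

1.7 mg/L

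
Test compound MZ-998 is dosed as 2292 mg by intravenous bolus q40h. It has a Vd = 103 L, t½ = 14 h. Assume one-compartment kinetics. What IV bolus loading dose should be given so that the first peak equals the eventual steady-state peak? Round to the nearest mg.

2659 mg

f = (1/2)^(40/14) ≈ 0.138011; accumulation ratio R = 1/(1−f) ≈ 1.16011.
Loading dose to hit Cmax,ss on first dose: D_load = D_maint·R ≈ 2292 × 1.16011 ≈ 2658.97 mg.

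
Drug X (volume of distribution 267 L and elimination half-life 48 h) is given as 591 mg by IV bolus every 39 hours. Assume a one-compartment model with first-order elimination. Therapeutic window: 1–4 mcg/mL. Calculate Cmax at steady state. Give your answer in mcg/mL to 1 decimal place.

5.1 mcg/mL

Over one 39-h interval, 39/48 ≈ 0.8125 half-lives elapse, leaving f ≈ 0.5694 of each dose.
At steady state, accumulation factor R = 1/(1 − e^(−kτ)) ≈ 2.3223.
Each bolus raises the concentration by D/Vd = 591/267 ≈ 2.213 mcg/mL.
Cmax,ss = C₀/(1 − f) ≈ 2.213/0.4306 ≈ 5.139 mcg/mL.
Peak 5.1 mcg/mL vs MTC 4 mcg/mL: exceeds toxic threshold.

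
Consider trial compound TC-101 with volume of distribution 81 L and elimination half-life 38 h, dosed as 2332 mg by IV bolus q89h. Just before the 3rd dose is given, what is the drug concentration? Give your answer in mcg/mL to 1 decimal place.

6.8 mcg/mL

f = (1/2)^(τ/t½) = (1/2)^(89/38) ≈ 0.1972.
C₀ = D/Vd = 2332/81 ≈ 28.790 mcg/mL.
Before the 3rd dose, 2 doses have been given. Superposition: Cmin = C₀·(f + f²).
≈ 28.790 × (0.1972 + 0.0389) ≈ 28.790 × 0.2361 ≈ 6.797 mcg/mL.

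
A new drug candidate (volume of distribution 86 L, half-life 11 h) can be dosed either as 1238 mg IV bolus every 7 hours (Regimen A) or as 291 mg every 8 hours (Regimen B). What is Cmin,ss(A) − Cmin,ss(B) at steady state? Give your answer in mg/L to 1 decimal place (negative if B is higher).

Regimen A: f = (1/2)^(7/11) ≈ 0.6433; Cmin,ss = (1238/86)·f/(1−f) ≈ 25.962 mg/L.
Regimen B: f = (1/2)^(8/11) ≈ 0.6040; Cmin,ss = (291/86)·f/(1−f) ≈ 5.161 mg/L.
Difference ≈ 25.962 − 5.161 ≈ 20.801 mg/L.

20.8 mg/L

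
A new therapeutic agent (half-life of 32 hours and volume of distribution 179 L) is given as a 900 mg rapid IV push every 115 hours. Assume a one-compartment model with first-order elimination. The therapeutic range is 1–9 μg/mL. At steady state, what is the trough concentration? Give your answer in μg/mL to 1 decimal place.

0.5 μg/mL

k = ln2/t½ = ln2/32 ≈ 0.021661 h⁻¹; fraction remaining f = e^(−kτ) = e^(−0.021661×115) ≈ 0.0828.
Each bolus raises the concentration by D/Vd = 900/179 ≈ 5.028 μg/mL.
Steady-state trough Cmin,ss = C₀·f/(1−f) ≈ 5.028 × 0.0828/0.9172 ≈ 0.454 μg/mL.
Trough 0.5 μg/mL vs MEC 1 μg/mL: subtherapeutic.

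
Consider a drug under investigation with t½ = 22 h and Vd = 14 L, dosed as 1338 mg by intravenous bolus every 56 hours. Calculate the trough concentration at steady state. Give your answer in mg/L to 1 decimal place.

k = ln2/t½ = ln2/22 ≈ 0.031507 h⁻¹; fraction remaining f = e^(−kτ) = e^(−0.031507×56) ≈ 0.1713.
Accumulation ratio R = 1/(1 − f) ≈ 1/0.8287 ≈ 1.2067.
Single-dose peak C₀ = D/Vd = 1338/14 ≈ 95.571 mg/L.
Steady-state peak Cmax,ss = C₀·R ≈ 95.571 × 1.2067 ≈ 115.326 mg/L.
One interval later, Cmin,ss = Cmax,ss·e^(−kτ) ≈ 115.326 × 0.1713 ≈ 19.755 mg/L.

19.8 mg/L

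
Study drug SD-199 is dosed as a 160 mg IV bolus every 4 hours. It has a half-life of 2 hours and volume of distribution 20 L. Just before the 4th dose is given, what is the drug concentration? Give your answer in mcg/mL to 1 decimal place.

f = (1/2)^(τ/t½) = (1/2)^(4/2) ≈ 0.2500.
C₀ = D/Vd = 160/20 ≈ 8.000 mcg/mL.
Before the 4th dose, 3 doses have been given. Superposition: Cmin = C₀·(f + f² + … + f^3).
≈ 8.000 × (0.2500 + 0.0625 + 0.0156) ≈ 8.000 × 0.3281 ≈ 2.625 mcg/mL.

2.6 mcg/mL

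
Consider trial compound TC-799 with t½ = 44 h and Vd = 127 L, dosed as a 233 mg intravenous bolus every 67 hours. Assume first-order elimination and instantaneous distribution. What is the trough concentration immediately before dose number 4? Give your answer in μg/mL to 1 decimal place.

0.9 μg/mL

f = (1/2)^(τ/t½) = (1/2)^(67/44) ≈ 0.3480.
C₀ = D/Vd = 233/127 ≈ 1.835 μg/mL.
Before the 4th dose, 3 doses have been given. Superposition: Cmin = C₀·(f + f² + … + f^3).
≈ 1.835 × (0.3480 + 0.1211 + 0.0421) ≈ 1.835 × 0.5112 ≈ 0.938 μg/mL.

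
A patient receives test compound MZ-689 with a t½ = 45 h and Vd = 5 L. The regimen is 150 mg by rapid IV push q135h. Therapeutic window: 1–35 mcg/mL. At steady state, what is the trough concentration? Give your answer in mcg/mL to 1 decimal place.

τ = 135 h = 3 half-lives, so f = (1/2)^3 = 0.125.
At steady state, R = 1/(1 − 0.125) = 8/7.
Single-dose peak C₀ = D/Vd = 150/5 = 30 mcg/mL.
Steady-state peak Cmax,ss = C₀·R = 30 × 8/7 ≈ 34.286 mcg/mL.
Steady-state trough Cmin,ss = Cmax,ss·f ≈ 34.286 × 0.125 ≈ 4.286 mcg/mL.
Trough 4.3 mcg/mL vs MEC 1 mcg/mL: adequate.

4.3 mcg/mL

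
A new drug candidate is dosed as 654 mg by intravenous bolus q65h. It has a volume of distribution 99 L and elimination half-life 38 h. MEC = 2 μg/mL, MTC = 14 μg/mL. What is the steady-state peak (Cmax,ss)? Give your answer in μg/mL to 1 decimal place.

9.5 μg/mL

Over one 65-h interval, 65/38 ≈ 1.7105 half-lives elapse, leaving f ≈ 0.3055 of each dose.
Accumulation ratio R = 1/(1 − f) ≈ 1/0.6945 ≈ 1.4399.
Each bolus raises the concentration by D/Vd = 654/99 ≈ 6.606 μg/mL.
Steady-state peak Cmax,ss = C₀·R ≈ 6.606 × 1.4399 ≈ 9.512 μg/mL.
Peak 9.5 μg/mL vs MTC 14 μg/mL: below toxic threshold.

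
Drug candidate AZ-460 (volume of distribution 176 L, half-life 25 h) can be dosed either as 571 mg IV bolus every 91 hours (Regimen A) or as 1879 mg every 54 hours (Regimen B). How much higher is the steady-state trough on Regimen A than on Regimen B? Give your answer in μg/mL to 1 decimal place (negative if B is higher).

Regimen A: f = (1/2)^(91/25) ≈ 0.0802; Cmin,ss = (571/176)·f/(1−f) ≈ 0.283 μg/mL.
Regimen B: f = (1/2)^(54/25) ≈ 0.2238; Cmin,ss = (1879/176)·f/(1−f) ≈ 3.078 μg/mL.
Difference ≈ 0.283 − 3.078 ≈ -2.795 μg/mL.

-2.8 μg/mL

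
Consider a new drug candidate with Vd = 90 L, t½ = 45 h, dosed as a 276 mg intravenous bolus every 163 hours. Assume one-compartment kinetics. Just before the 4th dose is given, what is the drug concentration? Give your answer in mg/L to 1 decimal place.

f = (1/2)^(τ/t½) = (1/2)^(163/45) ≈ 0.0812.
C₀ = D/Vd = 276/90 ≈ 3.067 mg/L.
Before the 4th dose, 3 doses have been given. Superposition: Cmin = C₀·(f + f² + … + f^3).
≈ 3.067 × (0.0812 + 0.0066 + 0.0005) ≈ 3.067 × 0.0883 ≈ 0.271 mg/L.

0.3 mg/L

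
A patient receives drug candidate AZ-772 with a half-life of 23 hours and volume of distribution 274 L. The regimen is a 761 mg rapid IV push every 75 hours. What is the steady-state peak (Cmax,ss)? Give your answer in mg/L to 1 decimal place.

k = ln2/t½ = ln2/23 ≈ 0.030137 h⁻¹; fraction remaining f = e^(−kτ) = e^(−0.030137×75) ≈ 0.1043.
At steady state, accumulation factor R = 1/(1 − e^(−kτ)) ≈ 1.1164.
Each bolus raises the concentration by D/Vd = 761/274 ≈ 2.777 mg/L.
Steady-state peak Cmax,ss = C₀·R ≈ 2.777 × 1.1164 ≈ 3.100 mg/L.

3.1 mg/L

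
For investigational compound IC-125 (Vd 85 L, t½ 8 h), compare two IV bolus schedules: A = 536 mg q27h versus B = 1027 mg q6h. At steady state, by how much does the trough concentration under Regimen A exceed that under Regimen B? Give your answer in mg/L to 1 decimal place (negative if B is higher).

Regimen A: f = (1/2)^(27/8) ≈ 0.0964; Cmin,ss = (536/85)·f/(1−f) ≈ 0.673 mg/L.
Regimen B: f = (1/2)^(6/8) ≈ 0.5946; Cmin,ss = (1027/85)·f/(1−f) ≈ 17.721 mg/L.
Difference ≈ 0.673 − 17.721 ≈ -17.048 mg/L.

-17.0 mg/L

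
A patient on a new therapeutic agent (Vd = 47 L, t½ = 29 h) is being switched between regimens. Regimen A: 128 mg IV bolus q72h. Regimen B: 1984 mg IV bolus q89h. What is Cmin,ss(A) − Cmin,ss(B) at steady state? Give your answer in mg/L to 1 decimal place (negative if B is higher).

-5.1 mg/L

Regimen A: f = (1/2)^(72/29) ≈ 0.1789; Cmin,ss = (128/47)·f/(1−f) ≈ 0.593 mg/L.
Regimen B: f = (1/2)^(89/29) ≈ 0.1192; Cmin,ss = (1984/47)·f/(1−f) ≈ 5.713 mg/L.
Difference ≈ 0.593 − 5.713 ≈ -5.120 mg/L.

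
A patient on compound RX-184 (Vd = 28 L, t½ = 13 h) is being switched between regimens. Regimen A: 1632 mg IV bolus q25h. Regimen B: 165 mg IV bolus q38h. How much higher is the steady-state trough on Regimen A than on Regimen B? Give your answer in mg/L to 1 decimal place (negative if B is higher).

20.0 mg/L

Regimen A: f = (1/2)^(25/13) ≈ 0.2637; Cmin,ss = (1632/28)·f/(1−f) ≈ 20.875 mg/L.
Regimen B: f = (1/2)^(38/13) ≈ 0.1318; Cmin,ss = (165/28)·f/(1−f) ≈ 0.895 mg/L.
Difference ≈ 20.875 − 0.895 ≈ 19.980 mg/L.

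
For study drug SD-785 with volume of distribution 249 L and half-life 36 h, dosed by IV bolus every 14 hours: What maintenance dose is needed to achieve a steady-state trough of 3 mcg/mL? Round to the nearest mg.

231 mg

τ/t½ = 14/36 ≈ 0.38889, so f = (1/2)^(14/36) ≈ 0.763718.
Cmin,ss = (D/Vd)·f/(1−f), so D = Cmin,ss·Vd·(1−f)/f.
D = 3 × 249 × (1−f)/f ≈ 3 × 249 × 0.30938 ≈ 231.11 mg.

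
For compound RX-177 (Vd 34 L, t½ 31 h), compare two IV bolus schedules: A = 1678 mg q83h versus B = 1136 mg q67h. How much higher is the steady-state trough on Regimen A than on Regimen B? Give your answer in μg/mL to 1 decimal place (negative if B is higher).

Regimen A: f = (1/2)^(83/31) ≈ 0.1563; Cmin,ss = (1678/34)·f/(1−f) ≈ 9.143 μg/mL.
Regimen B: f = (1/2)^(67/31) ≈ 0.2236; Cmin,ss = (1136/34)·f/(1−f) ≈ 9.622 μg/mL.
Difference ≈ 9.143 − 9.622 ≈ -0.479 μg/mL.

-0.5 μg/mL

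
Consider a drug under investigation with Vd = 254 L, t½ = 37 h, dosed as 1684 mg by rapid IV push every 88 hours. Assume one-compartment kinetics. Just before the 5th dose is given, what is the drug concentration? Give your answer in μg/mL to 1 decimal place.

1.6 μg/mL

f = (1/2)^(τ/t½) = (1/2)^(88/37) ≈ 0.1923.
C₀ = D/Vd = 1684/254 ≈ 6.630 μg/mL.
Before the 5th dose, 4 doses have been given. Superposition: Cmin = C₀·(f + f² + … + f^4).
≈ 6.630 × (0.1923 + 0.0370 + 0.0071 + 0.0014) ≈ 6.630 × 0.2378 ≈ 1.577 μg/mL.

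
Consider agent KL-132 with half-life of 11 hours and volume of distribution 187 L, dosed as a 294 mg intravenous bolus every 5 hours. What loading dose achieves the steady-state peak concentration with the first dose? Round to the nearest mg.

1088 mg

f = (1/2)^(5/11) ≈ 0.729740; accumulation ratio R = 1/(1−f) ≈ 3.70014.
Loading dose to hit Cmax,ss on first dose: D_load = D_maint·R ≈ 294 × 3.70014 ≈ 1087.84 mg.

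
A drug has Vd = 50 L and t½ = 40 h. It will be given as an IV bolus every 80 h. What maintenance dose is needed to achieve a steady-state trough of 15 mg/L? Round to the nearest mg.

τ/t½ = 80/40 ≈ 2, so f = (1/2)^(80/40) ≈ 0.250000.
Cmin,ss = (D/Vd)·f/(1−f), so D = Cmin,ss·Vd·(1−f)/f.
D = 15 × 50 × (1−f)/f ≈ 15 × 50 × 3.00000 ≈ 2250.00 mg.

2250 mg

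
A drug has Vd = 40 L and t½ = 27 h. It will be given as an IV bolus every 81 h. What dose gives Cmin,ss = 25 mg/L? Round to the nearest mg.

τ/t½ = 81/27 ≈ 3, so f = (1/2)^(81/27) ≈ 0.125000.
Cmin,ss = (D/Vd)·f/(1−f), so D = Cmin,ss·Vd·(1−f)/f.
D = 25 × 40 × (1−f)/f ≈ 25 × 40 × 7.00000 ≈ 7000.00 mg.

7000 mg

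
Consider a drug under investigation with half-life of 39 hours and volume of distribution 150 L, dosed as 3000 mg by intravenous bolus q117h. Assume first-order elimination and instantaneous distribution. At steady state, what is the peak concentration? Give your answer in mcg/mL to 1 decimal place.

22.9 mcg/mL

The dosing interval is 3 half-lives, so f = 2^(−3) = 0.125.
At steady state, R = 1/(1 − 0.125) = 8/7.
Single-dose peak C₀ = D/Vd = 3000/150 = 20 mcg/mL.
Steady-state peak Cmax,ss = C₀·R = 20 × 8/7 ≈ 22.857 mcg/mL.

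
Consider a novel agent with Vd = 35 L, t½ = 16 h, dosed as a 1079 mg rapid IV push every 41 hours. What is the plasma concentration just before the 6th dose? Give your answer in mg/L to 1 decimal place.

f = (1/2)^(τ/t½) = (1/2)^(41/16) ≈ 0.1693.
C₀ = D/Vd = 1079/35 ≈ 30.829 mg/L.
Before the 6th dose, 5 doses have been given. Superposition: Cmin = C₀·(f + f² + … + f^5).
≈ 30.829 × (0.1693 + 0.0287 + 0.0049 + 0.0008 + 0.0001) ≈ 30.829 × 0.2038 ≈ 6.283 mg/L.

6.3 mg/L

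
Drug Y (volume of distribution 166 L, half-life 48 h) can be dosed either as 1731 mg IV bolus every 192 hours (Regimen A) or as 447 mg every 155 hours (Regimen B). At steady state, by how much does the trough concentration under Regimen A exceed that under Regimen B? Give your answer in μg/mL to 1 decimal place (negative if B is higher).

Regimen A: f = (1/2)^(192/48) ≈ 0.0625; Cmin,ss = (1731/166)·f/(1−f) ≈ 0.695 μg/mL.
Regimen B: f = (1/2)^(155/48) ≈ 0.1066; Cmin,ss = (447/166)·f/(1−f) ≈ 0.321 μg/mL.
Difference ≈ 0.695 − 0.321 ≈ 0.374 μg/mL.

0.4 μg/mL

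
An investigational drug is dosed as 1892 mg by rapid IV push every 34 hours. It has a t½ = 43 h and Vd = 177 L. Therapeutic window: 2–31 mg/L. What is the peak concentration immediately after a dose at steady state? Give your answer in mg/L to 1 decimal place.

τ/t½ = 34/43 ≈ 0.7907, so fraction remaining f = (1/2)^(34/43) ≈ 0.5781.
Accumulation ratio R = 1/(1 − f) ≈ 1/0.4219 ≈ 2.3702.
Each bolus raises the concentration by D/Vd = 1892/177 ≈ 10.689 mg/L.
Steady-state peak Cmax,ss = C₀·R ≈ 10.689 × 2.3702 ≈ 25.335 mg/L.
Peak 25.3 mg/L vs MTC 31 mg/L: below toxic threshold.

25.3 mg/L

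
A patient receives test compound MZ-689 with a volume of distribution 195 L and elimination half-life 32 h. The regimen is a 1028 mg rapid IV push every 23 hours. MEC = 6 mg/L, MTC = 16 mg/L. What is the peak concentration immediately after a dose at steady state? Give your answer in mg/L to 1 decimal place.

k = ln2/t½ = ln2/32 ≈ 0.021661 h⁻¹; fraction remaining f = e^(−kτ) = e^(−0.021661×23) ≈ 0.6076.
At steady state, accumulation factor R = 1/(1 − e^(−kτ)) ≈ 2.5484.
Single-dose peak C₀ = D/Vd = 1028/195 ≈ 5.272 mg/L.
Steady-state peak Cmax,ss = C₀·R ≈ 5.272 × 2.5484 ≈ 13.435 mg/L.
Peak 13.4 mg/L vs MTC 16 mg/L: below toxic threshold.

13.4 mg/L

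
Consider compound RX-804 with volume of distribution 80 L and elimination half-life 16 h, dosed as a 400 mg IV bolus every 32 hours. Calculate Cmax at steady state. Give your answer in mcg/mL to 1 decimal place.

6.7 mcg/mL

The dosing interval is 2 half-lives, so f = 2^(−2) = 0.25.
Accumulation ratio R = 1/(1 − f) = 1/0.75 = 4/3.
Single-dose peak C₀ = D/Vd = 400/80 = 5 mcg/mL.
Steady-state peak Cmax,ss = C₀·R = 5 × 4/3 ≈ 6.667 mcg/mL.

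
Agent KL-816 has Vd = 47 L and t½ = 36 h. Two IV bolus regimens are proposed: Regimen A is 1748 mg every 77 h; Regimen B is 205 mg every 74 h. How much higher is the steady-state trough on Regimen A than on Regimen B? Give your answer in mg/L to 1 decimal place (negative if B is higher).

9.5 mg/L

Regimen A: f = (1/2)^(77/36) ≈ 0.2271; Cmin,ss = (1748/47)·f/(1−f) ≈ 10.928 mg/L.
Regimen B: f = (1/2)^(74/36) ≈ 0.2406; Cmin,ss = (205/47)·f/(1−f) ≈ 1.382 mg/L.
Difference ≈ 10.928 − 1.382 ≈ 9.546 mg/L.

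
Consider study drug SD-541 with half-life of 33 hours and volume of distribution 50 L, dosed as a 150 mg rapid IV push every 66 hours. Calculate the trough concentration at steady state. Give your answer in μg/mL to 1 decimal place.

The dosing interval is 2 half-lives, so f = 2^(−2) = 0.25.
Accumulation ratio R = 1/(1 − f) = 1/0.75 = 4/3.
Single-dose peak C₀ = D/Vd = 150/50 = 3 μg/mL.
Steady-state peak Cmax,ss = C₀·R = 3 × 4/3 ≈ 4.000 μg/mL.
Steady-state trough Cmin,ss = Cmax,ss·f ≈ 4.000 × 0.25 ≈ 1.000 μg/mL.

1.0 μg/mL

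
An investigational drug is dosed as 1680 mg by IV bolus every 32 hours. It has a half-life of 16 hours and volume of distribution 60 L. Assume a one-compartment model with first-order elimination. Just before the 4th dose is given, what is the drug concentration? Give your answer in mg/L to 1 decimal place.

9.2 mg/L

f = (1/2)^(τ/t½) = (1/2)^(32/16) ≈ 0.2500.
C₀ = D/Vd = 1680/60 ≈ 28.000 mg/L.
Before the 4th dose, 3 doses have been given. Superposition: Cmin = C₀·(f + f² + … + f^3).
≈ 28.000 × (0.2500 + 0.0625 + 0.0156) ≈ 28.000 × 0.3281 ≈ 9.187 mg/L.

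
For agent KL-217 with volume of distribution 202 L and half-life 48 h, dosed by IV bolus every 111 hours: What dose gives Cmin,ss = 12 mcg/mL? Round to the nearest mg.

9617 mg

τ/t½ = 111/48 ≈ 2.3125, so f = (1/2)^(111/48) ≈ 0.201311.
Cmin,ss = (D/Vd)·f/(1−f), so D = Cmin,ss·Vd·(1−f)/f.
D = 12 × 202 × (1−f)/f ≈ 12 × 202 × 3.96744 ≈ 9617.07 mg.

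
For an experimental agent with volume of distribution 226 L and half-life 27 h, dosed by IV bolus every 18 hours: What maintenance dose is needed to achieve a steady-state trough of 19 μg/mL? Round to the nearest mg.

τ/t½ = 18/27 ≈ 0.66667, so f = (1/2)^(18/27) ≈ 0.629961.
Cmin,ss = (D/Vd)·f/(1−f), so D = Cmin,ss·Vd·(1−f)/f.
D = 19 × 226 × (1−f)/f ≈ 19 × 226 × 0.58740 ≈ 2522.30 mg.

2522 mg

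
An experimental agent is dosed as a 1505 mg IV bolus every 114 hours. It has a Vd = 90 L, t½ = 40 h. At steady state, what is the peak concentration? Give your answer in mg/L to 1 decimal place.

k = ln2/t½ = ln2/40 ≈ 0.017329 h⁻¹; fraction remaining f = e^(−kτ) = e^(−0.017329×114) ≈ 0.1387.
Accumulation ratio R = 1/(1 − f) ≈ 1/0.8613 ≈ 1.1610.
Single-dose peak C₀ = D/Vd = 1505/90 ≈ 16.722 mg/L.
Steady-state peak Cmax,ss = C₀·R ≈ 16.722 × 1.1610 ≈ 19.414 mg/L.

19.4 mg/L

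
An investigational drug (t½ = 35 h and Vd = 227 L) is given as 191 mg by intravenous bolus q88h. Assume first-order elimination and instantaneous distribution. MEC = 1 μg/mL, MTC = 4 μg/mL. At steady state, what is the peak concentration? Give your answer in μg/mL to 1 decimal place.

1.0 μg/mL

Over one 88-h interval, 88/35 ≈ 2.5143 half-lives elapse, leaving f ≈ 0.1750 of each dose.
Accumulation ratio R = 1/(1 − f) ≈ 1/0.8250 ≈ 1.2121.
Each bolus raises the concentration by D/Vd = 191/227 ≈ 0.841 μg/mL.
Steady-state peak Cmax,ss = C₀·R ≈ 0.841 × 1.2121 ≈ 1.019 μg/mL.
Peak 1.0 μg/mL vs MTC 4 μg/mL: below toxic threshold.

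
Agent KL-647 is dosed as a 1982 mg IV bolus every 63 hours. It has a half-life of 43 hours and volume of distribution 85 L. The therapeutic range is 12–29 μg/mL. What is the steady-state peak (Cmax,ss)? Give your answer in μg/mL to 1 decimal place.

τ/t½ = 63/43 ≈ 1.4651, so fraction remaining f = (1/2)^(63/43) ≈ 0.3622.
At steady state, accumulation factor R = 1/(1 − e^(−kτ)) ≈ 1.5679.
Each bolus raises the concentration by D/Vd = 1982/85 ≈ 23.318 μg/mL.
Cmax,ss = C₀/(1 − f) ≈ 23.318/0.6378 ≈ 36.560 μg/mL.
Peak 36.6 μg/mL vs MTC 29 μg/mL: exceeds toxic threshold.

36.6 μg/mL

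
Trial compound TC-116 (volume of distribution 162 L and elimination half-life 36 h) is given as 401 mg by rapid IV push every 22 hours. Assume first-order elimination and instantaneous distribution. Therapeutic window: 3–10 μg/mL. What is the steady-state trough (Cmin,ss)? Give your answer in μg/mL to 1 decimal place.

τ/t½ = 22/36 ≈ 0.61111, so fraction remaining f = (1/2)^(22/36) ≈ 0.6547.
Accumulation ratio R = 1/(1 − f) ≈ 1/0.3453 ≈ 2.8960.
Single-dose peak C₀ = D/Vd = 401/162 ≈ 2.475 μg/mL.
Cmax,ss = C₀/(1 − f) ≈ 2.475/0.3453 ≈ 7.168 μg/mL.
Steady-state trough Cmin,ss = Cmax,ss·f ≈ 7.168 × 0.6547 ≈ 4.693 μg/mL.
Trough 4.7 μg/mL vs MEC 3 μg/mL: adequate.

4.7 μg/mL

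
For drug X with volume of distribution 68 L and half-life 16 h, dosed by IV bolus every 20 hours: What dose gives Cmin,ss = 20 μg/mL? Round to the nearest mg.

τ/t½ = 20/16 ≈ 1.25, so f = (1/2)^(20/16) ≈ 0.420448.
Cmin,ss = (D/Vd)·f/(1−f), so D = Cmin,ss·Vd·(1−f)/f.
D = 20 × 68 × (1−f)/f ≈ 20 × 68 × 1.37842 ≈ 1874.65 mg.

1875 mg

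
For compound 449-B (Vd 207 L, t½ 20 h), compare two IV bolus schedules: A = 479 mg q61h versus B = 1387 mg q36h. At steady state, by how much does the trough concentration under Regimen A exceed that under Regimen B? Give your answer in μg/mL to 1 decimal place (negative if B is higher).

-2.4 μg/mL

Regimen A: f = (1/2)^(61/20) ≈ 0.1207; Cmin,ss = (479/207)·f/(1−f) ≈ 0.318 μg/mL.
Regimen B: f = (1/2)^(36/20) ≈ 0.2872; Cmin,ss = (1387/207)·f/(1−f) ≈ 2.700 μg/mL.
Difference ≈ 0.318 − 2.700 ≈ -2.382 μg/mL.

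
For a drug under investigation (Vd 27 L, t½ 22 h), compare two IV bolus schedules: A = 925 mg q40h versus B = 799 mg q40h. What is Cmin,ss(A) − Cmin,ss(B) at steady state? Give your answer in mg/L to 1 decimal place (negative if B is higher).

Regimen A: f = (1/2)^(40/22) ≈ 0.2836; Cmin,ss = (925/27)·f/(1−f) ≈ 13.562 mg/L.
Regimen B: f = (1/2)^(40/22) ≈ 0.2836; Cmin,ss = (799/27)·f/(1−f) ≈ 11.715 mg/L.
Difference ≈ 13.562 − 11.715 ≈ 1.847 mg/L.

1.8 mg/L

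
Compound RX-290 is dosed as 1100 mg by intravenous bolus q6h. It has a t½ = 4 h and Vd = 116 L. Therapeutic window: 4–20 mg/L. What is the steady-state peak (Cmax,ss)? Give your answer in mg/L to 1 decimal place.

Over one 6-h interval, 6/4 ≈ 1.5 half-lives elapse, leaving f ≈ 0.3536 of each dose.
Accumulation ratio R = 1/(1 − f) ≈ 1/0.6464 ≈ 1.5470.
Each bolus raises the concentration by D/Vd = 1100/116 ≈ 9.483 mg/L.
Cmax,ss = C₀/(1 − f) ≈ 9.483/0.6464 ≈ 14.670 mg/L.
Peak 14.7 mg/L vs MTC 20 mg/L: below toxic threshold.

14.7 mg/L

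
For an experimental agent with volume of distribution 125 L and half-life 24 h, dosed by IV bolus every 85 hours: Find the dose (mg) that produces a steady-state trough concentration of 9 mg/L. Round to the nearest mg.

τ/t½ = 85/24 ≈ 3.5417, so f = (1/2)^(85/24) ≈ 0.085872.
Cmin,ss = (D/Vd)·f/(1−f), so D = Cmin,ss·Vd·(1−f)/f.
D = 9 × 125 × (1−f)/f ≈ 9 × 125 × 10.64524 ≈ 11975.89 mg.

11976 mg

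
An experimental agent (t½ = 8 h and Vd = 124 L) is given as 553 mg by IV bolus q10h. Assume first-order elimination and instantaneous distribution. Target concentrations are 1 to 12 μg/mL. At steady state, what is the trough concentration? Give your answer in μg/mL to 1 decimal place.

τ/t½ = 10/8 ≈ 1.25, so fraction remaining f = (1/2)^(10/8) ≈ 0.4204.
At steady state, accumulation factor R = 1/(1 − e^(−kτ)) ≈ 1.7253.
Single-dose peak C₀ = D/Vd = 553/124 ≈ 4.460 μg/mL.
Cmax,ss = C₀/(1 − f) ≈ 4.460/0.5796 ≈ 7.695 μg/mL.
Steady-state trough Cmin,ss = Cmax,ss·f ≈ 7.695 × 0.4204 ≈ 3.235 μg/mL.
Trough 3.2 μg/mL vs MEC 1 μg/mL: adequate.

3.2 μg/mL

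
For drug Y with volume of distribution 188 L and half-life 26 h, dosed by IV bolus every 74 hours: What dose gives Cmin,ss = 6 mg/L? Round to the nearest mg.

τ/t½ = 74/26 ≈ 2.8462, so f = (1/2)^(74/26) ≈ 0.139066.
Cmin,ss = (D/Vd)·f/(1−f), so D = Cmin,ss·Vd·(1−f)/f.
D = 6 × 188 × (1−f)/f ≈ 6 × 188 × 6.19083 ≈ 6983.26 mg.

6983 mg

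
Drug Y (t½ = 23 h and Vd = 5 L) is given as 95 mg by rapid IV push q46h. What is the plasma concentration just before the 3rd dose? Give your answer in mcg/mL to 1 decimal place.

5.9 mcg/mL

f = (1/2)^(τ/t½) = (1/2)^(46/23) ≈ 0.2500.
C₀ = D/Vd = 95/5 ≈ 19.000 mcg/mL.
Before the 3rd dose, 2 doses have been given. Superposition: Cmin = C₀·(f + f²).
≈ 19.000 × (0.2500 + 0.0625) ≈ 19.000 × 0.3125 ≈ 5.938 mcg/mL.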